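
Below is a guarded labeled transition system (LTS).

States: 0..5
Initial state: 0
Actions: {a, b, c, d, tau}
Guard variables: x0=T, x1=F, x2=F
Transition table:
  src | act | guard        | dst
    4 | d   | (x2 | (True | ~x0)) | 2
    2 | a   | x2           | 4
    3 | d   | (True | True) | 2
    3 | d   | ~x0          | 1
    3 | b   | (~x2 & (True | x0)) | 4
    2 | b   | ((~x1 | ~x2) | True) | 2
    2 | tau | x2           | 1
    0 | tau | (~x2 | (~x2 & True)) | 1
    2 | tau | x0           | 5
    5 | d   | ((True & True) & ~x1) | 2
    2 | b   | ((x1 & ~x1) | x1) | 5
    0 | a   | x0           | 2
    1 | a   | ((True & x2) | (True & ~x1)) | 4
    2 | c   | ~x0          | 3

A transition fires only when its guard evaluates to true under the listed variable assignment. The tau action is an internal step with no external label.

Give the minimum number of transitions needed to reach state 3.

Layered search for 3:
  depth 0: {0}
  depth 1: {1,2}
  depth 2: {4,5}
3 never appears.

Answer: UNREACHABLE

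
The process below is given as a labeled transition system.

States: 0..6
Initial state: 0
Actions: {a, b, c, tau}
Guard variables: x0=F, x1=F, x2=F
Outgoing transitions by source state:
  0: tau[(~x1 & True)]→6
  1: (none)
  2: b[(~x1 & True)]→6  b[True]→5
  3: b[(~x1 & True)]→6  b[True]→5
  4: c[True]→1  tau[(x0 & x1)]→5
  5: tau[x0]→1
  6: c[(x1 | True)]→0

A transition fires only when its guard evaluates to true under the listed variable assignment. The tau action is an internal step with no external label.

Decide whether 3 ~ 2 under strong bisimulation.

Bisimulation quotient by refinement:
  π0 = {{0,1,2,3,4,5,6}}
  π1 = {{0},{1,5},{2,3},{4,6}}
  π2 = {{0},{1,5},{2,3},{4},{6}}
5 equivalence class(es) (converged in 3)
3∈{2,3}, 2∈{2,3}

Answer: BISIMILAR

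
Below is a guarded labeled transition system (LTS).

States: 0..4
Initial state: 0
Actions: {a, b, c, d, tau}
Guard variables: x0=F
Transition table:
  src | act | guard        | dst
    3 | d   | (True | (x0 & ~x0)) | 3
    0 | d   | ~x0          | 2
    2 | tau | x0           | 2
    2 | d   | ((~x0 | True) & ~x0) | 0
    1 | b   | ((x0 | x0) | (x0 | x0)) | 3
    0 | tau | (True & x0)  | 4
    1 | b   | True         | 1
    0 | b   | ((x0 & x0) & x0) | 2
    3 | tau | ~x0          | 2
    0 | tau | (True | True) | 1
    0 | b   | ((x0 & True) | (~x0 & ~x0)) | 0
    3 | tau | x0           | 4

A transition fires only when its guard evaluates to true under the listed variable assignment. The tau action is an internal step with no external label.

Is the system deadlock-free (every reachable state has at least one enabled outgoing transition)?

Answer: DEADLOCK-FREE

Trace:
Reachable = {0,1,2}
  0: b→0  d→2  tau→1  [3 exit(s)]
  1: b→1  [1 exit(s)]
  2: d→0  [1 exit(s)]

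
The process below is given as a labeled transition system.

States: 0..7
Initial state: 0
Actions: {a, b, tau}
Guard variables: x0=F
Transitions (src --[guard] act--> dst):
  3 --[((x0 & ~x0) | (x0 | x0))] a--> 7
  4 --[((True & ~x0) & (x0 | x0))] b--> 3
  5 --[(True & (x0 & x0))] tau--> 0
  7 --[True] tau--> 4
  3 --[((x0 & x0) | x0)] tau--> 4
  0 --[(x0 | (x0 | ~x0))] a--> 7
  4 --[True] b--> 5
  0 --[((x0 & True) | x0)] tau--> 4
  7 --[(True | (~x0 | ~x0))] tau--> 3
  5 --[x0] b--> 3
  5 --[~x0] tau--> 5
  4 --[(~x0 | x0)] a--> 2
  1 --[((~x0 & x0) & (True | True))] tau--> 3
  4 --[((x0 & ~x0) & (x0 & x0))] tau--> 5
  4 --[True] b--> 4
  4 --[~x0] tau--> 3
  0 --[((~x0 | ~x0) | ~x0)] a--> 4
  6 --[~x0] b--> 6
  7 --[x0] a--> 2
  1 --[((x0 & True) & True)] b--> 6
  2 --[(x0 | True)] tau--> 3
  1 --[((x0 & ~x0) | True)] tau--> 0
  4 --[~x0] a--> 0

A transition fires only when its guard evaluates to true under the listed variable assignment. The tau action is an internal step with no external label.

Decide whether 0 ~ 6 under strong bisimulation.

Answer: NOT BISIMILAR

Trace:
Compute ~ classes (split until stable):
  P[0] = {{0,1,2,3,4,5,6,7}}
  P[1] = {{0},{1,2,5,7},{3},{4},{6}}
  P[2] = {{0},{1},{2},{3},{4},{5},{6},{7}}
8 equivalence class(es) (converged in 3)
[0]={0}  [6]={6}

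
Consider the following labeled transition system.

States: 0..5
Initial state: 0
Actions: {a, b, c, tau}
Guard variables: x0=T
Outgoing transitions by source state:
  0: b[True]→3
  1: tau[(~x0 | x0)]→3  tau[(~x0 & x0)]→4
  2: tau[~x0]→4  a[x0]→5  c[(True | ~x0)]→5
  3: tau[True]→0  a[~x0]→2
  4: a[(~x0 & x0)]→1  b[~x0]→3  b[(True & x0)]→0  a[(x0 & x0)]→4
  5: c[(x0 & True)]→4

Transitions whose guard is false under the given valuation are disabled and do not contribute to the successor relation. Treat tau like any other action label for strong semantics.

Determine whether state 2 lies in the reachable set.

Answer: UNREACHABLE

Analysis:
Guard filter leaves 8 enabled edge(s).
depth 0: {0}
depth 1: {3}  now seen {0,3}
Reachable = {0,3}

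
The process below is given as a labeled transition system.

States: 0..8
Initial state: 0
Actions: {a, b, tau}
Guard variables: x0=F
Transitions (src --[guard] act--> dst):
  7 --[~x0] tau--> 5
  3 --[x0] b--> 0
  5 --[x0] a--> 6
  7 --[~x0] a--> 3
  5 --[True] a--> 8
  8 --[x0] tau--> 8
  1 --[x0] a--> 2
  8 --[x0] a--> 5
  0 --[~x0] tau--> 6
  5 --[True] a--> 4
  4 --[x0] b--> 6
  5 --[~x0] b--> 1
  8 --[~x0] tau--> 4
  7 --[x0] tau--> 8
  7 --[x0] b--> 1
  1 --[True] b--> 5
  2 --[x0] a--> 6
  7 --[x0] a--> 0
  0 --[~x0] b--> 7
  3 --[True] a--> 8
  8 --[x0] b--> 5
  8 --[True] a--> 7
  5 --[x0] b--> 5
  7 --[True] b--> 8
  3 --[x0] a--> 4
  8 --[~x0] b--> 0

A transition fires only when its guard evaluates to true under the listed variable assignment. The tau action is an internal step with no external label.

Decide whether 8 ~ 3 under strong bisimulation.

Refine partition for ~:
  round 0: {{0,1,2,3,4,5,6,7,8}}
  round 1: {{0},{1},{2,4,6},{3},{5},{7,8}}
  round 2: {{0},{1},{2,4,6},{3},{5},{7},{8}}
7 equivalence class(es) (converged in 3)
class of 8: {8}; class of 3: {3}

Answer: NOT BISIMILAR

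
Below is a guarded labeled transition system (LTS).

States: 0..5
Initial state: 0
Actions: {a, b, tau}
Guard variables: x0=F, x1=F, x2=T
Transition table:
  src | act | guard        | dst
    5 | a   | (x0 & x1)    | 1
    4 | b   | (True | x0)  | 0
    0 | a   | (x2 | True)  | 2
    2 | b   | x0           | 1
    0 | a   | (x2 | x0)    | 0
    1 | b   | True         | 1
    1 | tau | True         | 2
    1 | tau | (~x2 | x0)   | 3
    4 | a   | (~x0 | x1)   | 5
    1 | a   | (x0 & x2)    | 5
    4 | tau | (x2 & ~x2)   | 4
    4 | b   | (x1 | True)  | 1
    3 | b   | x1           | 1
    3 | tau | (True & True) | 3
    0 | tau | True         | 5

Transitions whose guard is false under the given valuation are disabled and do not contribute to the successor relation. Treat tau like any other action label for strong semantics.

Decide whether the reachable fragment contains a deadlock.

Answer: DEADLOCK at state 2

Working:
Reachable = {0,2,5}
  0: a→0  a→2  tau→5  [3 exit(s)]
  2: ∅  [STUCK]
  5: ∅  [STUCK]
Path to 2: a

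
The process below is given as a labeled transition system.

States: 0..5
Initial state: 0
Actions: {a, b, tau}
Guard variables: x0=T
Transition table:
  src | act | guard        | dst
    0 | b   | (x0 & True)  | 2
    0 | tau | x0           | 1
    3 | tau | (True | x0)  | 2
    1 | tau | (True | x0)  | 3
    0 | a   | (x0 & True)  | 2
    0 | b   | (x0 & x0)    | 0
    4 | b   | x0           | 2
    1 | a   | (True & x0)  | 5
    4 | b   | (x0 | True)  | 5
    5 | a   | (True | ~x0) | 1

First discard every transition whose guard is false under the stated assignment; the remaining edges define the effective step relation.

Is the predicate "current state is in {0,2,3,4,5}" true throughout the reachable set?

Allowed set {0,2,3,4,5}
Reachable = {0,1,2,3,5}
  0: ✓
  1: VIOLATES
  2: ✓
  3: ✓
  5: ✓
reach 1 via tau — violates

Answer: INVARIANT VIOLATED at state 1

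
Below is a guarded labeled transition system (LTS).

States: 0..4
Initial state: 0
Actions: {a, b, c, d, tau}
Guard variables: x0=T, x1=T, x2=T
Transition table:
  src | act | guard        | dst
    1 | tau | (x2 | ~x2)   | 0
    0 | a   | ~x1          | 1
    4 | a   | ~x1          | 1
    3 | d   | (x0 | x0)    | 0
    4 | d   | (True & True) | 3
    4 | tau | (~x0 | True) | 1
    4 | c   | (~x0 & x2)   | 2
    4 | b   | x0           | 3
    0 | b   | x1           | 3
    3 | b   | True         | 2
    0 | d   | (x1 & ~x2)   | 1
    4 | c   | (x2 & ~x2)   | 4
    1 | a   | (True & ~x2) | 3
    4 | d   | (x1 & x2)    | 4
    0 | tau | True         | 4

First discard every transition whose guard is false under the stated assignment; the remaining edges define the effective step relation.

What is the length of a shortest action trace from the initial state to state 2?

BFS to 2:
  Layer 0: {0}
  Layer 1: {3,4}
  Layer 2: {1,2}
2 enters at depth 2; path b·b

Answer: 2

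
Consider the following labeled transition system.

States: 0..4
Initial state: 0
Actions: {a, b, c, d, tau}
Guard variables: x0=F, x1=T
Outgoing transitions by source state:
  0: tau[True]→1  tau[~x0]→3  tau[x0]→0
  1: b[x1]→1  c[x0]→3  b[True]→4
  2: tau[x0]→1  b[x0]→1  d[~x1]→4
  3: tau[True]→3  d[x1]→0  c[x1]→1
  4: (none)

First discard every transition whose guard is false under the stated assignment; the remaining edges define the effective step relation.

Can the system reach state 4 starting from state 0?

Guard filter leaves 7 enabled edge(s).
Layer 0: {0}
Layer 1: {1,3}  total {0,1,3}
Layer 2: {4}  total {0,1,3,4}
Reach set: {0,1,3,4}
trace reaching 4: tau·b

Answer: REACHABLE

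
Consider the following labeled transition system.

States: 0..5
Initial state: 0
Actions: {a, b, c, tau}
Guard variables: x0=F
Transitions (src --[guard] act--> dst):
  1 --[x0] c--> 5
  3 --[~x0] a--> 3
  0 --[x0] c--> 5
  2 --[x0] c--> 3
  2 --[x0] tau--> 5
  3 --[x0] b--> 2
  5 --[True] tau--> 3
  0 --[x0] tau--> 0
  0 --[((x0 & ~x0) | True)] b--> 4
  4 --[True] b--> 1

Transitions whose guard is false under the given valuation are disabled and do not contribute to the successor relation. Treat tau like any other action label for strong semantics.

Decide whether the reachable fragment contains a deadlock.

Answer: DEADLOCK at state 1

Trace:
Reachable = {0,1,4}
  0: b→4  [1 exit(s)]
  1: ∅  [deadlock]
  4: b→1  [1 exit(s)]
Path to 1: b·b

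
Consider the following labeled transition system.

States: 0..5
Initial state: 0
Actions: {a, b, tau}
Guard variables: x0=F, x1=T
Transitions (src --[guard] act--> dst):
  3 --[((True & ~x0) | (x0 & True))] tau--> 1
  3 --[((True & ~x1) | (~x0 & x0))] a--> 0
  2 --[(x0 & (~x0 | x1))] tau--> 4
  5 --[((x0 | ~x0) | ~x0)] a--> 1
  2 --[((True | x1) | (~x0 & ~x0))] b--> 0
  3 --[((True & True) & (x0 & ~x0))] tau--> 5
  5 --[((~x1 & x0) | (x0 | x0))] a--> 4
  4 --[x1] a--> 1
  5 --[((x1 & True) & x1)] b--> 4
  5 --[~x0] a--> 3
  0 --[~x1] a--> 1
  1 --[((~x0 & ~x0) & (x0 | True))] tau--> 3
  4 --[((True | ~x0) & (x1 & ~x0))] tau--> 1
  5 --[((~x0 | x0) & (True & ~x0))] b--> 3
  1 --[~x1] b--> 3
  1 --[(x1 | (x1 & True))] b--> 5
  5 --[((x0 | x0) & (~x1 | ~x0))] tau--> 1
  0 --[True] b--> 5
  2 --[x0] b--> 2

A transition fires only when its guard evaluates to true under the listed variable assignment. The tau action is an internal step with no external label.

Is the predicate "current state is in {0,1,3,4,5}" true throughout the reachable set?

Allowed set {0,1,3,4,5}
Reach set: {0,1,3,4,5}
  0: ok
  1: ok
  3: ok
  4: ok
  5: ok

Answer: INVARIANT HOLDS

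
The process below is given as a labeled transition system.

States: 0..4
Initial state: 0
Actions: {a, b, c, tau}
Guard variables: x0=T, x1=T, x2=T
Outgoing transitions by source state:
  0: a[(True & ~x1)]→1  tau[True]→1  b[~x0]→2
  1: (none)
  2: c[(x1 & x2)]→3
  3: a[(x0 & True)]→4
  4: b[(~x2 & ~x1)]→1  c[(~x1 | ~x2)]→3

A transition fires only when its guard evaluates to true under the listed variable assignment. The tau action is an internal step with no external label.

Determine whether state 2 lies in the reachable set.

3 transition(s) survive guard evaluation.
depth 0: {0}
depth 1: {1}  cumulative {0,1}
Reach set: {0,1}

Answer: UNREACHABLE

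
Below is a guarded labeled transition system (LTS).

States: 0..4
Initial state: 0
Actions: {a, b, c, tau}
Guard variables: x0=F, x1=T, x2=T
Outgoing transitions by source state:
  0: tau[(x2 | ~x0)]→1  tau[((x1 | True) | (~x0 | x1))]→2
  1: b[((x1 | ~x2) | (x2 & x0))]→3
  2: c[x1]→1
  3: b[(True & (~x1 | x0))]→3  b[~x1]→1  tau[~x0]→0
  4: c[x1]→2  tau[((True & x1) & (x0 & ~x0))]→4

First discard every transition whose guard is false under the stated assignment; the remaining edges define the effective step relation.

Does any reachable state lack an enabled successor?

Reachable = {0,1,2,3}
  0: tau→1  tau→2  [2 exit(s)]
  1: b→3  [1 exit(s)]
  2: c→1  [1 exit(s)]
  3: tau→0  [1 exit(s)]

Answer: DEADLOCK-FREE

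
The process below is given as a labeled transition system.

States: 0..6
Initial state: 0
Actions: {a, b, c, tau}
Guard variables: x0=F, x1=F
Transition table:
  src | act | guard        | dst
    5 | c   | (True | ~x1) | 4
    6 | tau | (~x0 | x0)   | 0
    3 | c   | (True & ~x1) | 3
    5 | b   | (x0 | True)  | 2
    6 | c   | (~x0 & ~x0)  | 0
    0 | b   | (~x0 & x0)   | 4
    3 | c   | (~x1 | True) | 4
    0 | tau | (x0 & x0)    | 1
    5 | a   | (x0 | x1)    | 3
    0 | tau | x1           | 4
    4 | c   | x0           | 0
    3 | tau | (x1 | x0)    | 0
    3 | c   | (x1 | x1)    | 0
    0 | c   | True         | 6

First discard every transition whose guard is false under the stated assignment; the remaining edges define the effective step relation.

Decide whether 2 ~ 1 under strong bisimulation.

Answer: BISIMILAR

Trace:
Bisimulation quotient by refinement:
  P[0] = {{0,1,2,3,4,5,6}}
  P[1] = {{0,3},{1,2,4},{5},{6}}
  P[2] = {{0},{1,2,4},{3},{5},{6}}
5 equivalence class(es) (converged in 3)
2∈{1,2,4}, 1∈{1,2,4}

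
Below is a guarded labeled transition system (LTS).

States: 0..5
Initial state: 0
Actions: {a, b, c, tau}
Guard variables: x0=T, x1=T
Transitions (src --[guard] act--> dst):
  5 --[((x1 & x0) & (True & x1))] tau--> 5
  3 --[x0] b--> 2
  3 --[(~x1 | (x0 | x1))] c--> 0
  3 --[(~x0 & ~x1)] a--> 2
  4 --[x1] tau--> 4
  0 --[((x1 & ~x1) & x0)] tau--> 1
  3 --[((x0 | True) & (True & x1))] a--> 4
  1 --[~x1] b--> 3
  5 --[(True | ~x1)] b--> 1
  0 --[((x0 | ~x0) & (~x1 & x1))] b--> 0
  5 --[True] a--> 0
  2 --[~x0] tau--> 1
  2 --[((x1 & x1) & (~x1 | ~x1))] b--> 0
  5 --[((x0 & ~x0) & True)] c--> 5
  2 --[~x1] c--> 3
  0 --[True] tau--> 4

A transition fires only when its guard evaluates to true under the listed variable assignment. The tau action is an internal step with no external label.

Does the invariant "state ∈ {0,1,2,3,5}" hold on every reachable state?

Answer: INVARIANT VIOLATED at state 4

Trace:
Allowed set {0,1,2,3,5}
R = {0,4}
  0: ok
  4: VIOLATES
counterexample path to 4: tau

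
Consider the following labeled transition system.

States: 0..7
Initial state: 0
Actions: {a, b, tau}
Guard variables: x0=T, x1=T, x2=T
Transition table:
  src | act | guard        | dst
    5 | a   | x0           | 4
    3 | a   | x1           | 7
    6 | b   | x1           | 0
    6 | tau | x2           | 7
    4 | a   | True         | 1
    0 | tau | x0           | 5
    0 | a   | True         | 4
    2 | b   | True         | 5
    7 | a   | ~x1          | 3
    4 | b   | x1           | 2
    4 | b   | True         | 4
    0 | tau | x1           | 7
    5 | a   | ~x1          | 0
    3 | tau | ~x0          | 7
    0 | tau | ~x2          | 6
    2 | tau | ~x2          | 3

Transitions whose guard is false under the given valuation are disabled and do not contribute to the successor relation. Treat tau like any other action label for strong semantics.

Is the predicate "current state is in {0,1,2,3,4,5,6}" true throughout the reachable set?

Answer: INVARIANT VIOLATED at state 7

Trace:
Inv-set: {0,1,2,3,4,5,6}
R = {0,1,2,4,5,7}
  0: ✓
  1: ✓
  2: ✓
  4: ✓
  5: ✓
  7: VIOLATES
reach 7 via tau — violates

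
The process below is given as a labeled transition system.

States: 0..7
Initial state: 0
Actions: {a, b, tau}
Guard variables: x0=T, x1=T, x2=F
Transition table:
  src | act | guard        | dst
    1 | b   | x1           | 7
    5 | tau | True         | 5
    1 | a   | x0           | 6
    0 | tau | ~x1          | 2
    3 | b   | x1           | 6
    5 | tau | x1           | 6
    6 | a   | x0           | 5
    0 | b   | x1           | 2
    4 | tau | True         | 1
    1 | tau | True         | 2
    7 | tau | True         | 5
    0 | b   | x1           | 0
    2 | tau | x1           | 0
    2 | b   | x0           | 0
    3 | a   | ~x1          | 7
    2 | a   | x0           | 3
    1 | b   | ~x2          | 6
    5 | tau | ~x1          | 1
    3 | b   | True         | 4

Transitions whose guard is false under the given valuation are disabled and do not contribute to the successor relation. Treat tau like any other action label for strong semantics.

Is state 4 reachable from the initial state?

After dropping false guards: 16 live edges.
Layer 0: {0}
Layer 1: {2}  total {0,2}
Layer 2: {3}  total {0,2,3}
Layer 3: {4,6}  total {0,2,3,4,6}
Layer 4: {1,5}  total {0,1,2,3,4,5,6}
Layer 5: {7}  total {0,1,2,3,4,5,6,7}
R = {0,1,2,3,4,5,6,7}
Path to 4: b·a·b

Answer: REACHABLE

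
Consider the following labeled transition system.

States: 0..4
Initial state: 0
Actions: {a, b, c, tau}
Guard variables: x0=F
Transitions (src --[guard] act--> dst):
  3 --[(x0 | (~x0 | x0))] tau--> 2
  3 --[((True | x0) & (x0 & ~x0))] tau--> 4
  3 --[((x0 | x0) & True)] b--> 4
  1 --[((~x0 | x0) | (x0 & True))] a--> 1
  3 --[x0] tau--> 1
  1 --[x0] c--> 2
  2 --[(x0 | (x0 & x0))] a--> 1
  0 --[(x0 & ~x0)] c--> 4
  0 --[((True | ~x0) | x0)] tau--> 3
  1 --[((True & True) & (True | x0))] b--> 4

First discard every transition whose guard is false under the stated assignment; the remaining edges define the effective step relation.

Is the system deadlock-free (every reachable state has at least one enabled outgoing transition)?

Answer: DEADLOCK at state 2

Working:
Reachable = {0,2,3}
  0: tau→3  [deg 1]
  2: ∅  [no exit]
  3: tau→2  [deg 1]
Path to 2: tau·tau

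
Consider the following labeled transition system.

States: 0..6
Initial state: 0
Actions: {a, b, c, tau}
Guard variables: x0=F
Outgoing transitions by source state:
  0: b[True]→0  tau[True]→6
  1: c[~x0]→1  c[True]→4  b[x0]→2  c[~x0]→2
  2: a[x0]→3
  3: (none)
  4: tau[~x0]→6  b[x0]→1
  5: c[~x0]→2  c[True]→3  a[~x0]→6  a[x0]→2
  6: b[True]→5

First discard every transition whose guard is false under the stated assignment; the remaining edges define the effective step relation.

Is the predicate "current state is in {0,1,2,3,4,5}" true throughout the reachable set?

Allowed set {0,1,2,3,4,5}
R = {0,2,3,5,6}
  0: ✓
  2: ✓
  3: ✓
  5: ✓
  6: VIOLATES
witness against invariant: tau → 6

Answer: INVARIANT VIOLATED at state 6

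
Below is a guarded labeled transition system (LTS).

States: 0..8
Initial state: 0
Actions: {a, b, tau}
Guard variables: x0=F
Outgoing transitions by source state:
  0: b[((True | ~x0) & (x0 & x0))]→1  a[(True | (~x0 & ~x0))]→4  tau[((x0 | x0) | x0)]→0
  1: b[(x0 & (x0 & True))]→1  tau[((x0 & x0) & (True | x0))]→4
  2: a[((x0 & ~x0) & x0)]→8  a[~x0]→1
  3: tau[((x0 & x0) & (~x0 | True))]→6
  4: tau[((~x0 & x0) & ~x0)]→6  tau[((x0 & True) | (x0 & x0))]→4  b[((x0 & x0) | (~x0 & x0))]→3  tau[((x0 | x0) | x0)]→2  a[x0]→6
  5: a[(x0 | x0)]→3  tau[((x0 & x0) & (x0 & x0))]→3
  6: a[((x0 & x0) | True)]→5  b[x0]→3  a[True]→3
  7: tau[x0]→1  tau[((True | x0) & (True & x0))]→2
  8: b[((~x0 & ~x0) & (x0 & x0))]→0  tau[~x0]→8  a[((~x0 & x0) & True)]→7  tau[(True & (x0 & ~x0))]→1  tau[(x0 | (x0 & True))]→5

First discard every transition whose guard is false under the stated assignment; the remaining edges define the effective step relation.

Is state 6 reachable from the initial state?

Answer: UNREACHABLE

Working:
5 transition(s) survive guard evaluation.
depth 0: {0}
depth 1: {4}  total {0,4}
Reachable = {0,4}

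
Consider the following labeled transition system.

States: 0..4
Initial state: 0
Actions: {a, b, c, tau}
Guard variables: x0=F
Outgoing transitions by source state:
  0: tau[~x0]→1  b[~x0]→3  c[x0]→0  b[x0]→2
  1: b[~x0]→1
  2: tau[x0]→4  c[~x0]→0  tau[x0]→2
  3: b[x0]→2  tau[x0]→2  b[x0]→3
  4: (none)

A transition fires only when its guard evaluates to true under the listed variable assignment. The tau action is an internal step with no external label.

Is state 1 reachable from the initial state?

Answer: REACHABLE

Trace:
Guard filter leaves 4 enabled edge(s).
Layer 0: {0}
Layer 1: {1,3}  cumulative {0,1,3}
Reachable = {0,1,3}
Path to 1: tau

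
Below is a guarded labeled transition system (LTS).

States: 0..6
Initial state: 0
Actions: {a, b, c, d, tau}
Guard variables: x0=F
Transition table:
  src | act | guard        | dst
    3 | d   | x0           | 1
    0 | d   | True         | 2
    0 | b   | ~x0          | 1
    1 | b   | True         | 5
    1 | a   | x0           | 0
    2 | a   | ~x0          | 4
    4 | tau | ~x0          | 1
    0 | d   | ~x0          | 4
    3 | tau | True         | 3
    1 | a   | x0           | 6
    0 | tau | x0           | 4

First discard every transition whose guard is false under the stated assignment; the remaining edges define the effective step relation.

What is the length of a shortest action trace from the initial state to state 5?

Answer: 2

Trace:
BFS to 5:
  Layer 0: {0}
  Layer 1: {1,2,4}
  Layer 2: {5}
first hit 5 at d=2 via b·b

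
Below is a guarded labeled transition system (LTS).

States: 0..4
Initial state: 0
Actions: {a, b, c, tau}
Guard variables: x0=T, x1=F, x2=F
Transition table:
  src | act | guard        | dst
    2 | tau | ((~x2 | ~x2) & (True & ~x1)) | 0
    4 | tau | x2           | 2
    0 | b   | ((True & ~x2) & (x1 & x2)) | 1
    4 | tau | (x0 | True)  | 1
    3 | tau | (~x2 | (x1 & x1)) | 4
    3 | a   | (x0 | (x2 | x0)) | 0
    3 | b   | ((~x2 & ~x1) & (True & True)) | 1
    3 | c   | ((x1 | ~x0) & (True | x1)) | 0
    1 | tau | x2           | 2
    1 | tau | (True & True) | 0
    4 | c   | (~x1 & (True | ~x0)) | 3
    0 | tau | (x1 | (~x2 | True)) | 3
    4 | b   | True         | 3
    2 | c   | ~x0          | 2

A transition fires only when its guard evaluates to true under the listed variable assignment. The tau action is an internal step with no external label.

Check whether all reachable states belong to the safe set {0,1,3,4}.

Answer: INVARIANT HOLDS

Analysis:
Allowed set {0,1,3,4}
Reach set: {0,1,3,4}
  0: ok
  1: ok
  3: ok
  4: ok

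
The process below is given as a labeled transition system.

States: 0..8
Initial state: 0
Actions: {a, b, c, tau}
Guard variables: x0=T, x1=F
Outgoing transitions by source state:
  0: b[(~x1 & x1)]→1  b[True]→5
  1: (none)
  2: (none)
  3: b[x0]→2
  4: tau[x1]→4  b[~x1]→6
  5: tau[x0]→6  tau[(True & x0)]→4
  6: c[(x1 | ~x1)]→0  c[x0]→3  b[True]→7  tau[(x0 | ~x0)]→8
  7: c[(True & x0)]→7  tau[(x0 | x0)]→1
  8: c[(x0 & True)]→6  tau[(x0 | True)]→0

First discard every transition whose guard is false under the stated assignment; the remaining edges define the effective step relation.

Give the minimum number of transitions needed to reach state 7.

Answer: 3

Analysis:
Layered search for 7:
  Layer 0: {0}
  Layer 1: {5}
  Layer 2: {4,6}
  Layer 3: {3,7,8}
7 enters at depth 3; path b·tau·b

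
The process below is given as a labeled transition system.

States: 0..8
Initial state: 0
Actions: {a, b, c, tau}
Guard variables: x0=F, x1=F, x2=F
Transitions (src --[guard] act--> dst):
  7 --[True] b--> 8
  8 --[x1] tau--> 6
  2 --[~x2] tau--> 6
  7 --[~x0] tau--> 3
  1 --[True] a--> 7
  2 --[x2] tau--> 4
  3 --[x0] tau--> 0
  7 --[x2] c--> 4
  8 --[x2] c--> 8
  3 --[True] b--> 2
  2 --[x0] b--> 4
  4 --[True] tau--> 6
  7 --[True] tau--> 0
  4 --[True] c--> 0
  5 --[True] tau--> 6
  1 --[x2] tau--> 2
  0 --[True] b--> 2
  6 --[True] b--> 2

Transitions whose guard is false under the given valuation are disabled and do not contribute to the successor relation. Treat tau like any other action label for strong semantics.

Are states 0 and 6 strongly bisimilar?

Answer: BISIMILAR

Analysis:
Compute ~ classes (split until stable):
  round 0: {{0,1,2,3,4,5,6,7,8}}
  round 1: {{0,3,6},{1},{2,5},{4},{7},{8}}
6 equivalence class(es) (converged in 2)
class of 0: {0,3,6}; class of 6: {0,3,6}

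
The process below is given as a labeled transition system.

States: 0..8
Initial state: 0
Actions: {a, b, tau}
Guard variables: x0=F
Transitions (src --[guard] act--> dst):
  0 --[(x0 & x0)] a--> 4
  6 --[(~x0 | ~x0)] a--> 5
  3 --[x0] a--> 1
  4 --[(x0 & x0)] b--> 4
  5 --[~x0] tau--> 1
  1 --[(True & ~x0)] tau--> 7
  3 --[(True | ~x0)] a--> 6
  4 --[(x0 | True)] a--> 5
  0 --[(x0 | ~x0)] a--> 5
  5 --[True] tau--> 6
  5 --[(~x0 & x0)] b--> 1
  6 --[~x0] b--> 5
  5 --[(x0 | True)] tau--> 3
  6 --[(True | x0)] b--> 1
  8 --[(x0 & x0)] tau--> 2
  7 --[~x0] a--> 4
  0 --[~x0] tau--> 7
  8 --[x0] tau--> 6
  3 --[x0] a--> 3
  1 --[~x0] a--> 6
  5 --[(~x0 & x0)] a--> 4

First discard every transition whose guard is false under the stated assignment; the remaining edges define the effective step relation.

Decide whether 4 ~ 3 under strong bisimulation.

Answer: NOT BISIMILAR

Analysis:
Bisimulation quotient by refinement:
  round 0: {{0,1,2,3,4,5,6,7,8}}
  round 1: {{0,1},{2,8},{3,4,7},{5},{6}}
  round 2: {{0},{1},{2,8},{3},{4},{5},{6},{7}}
stable after 3 split(s): 8 block(s)
[4]={4}  [3]={3}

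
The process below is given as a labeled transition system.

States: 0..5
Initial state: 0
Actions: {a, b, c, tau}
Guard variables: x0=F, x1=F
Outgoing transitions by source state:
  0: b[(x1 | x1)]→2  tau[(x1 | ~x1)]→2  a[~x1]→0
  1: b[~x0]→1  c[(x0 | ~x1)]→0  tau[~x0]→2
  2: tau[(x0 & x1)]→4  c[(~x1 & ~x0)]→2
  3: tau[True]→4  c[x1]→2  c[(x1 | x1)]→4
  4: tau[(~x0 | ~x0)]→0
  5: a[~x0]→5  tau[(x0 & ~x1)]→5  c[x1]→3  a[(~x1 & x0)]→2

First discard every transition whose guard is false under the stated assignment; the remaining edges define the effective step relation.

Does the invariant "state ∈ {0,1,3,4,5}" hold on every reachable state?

Safe = {0,1,3,4,5}
R = {0,2}
  0: safe
  2: outside
counterexample path to 2: tau

Answer: INVARIANT VIOLATED at state 2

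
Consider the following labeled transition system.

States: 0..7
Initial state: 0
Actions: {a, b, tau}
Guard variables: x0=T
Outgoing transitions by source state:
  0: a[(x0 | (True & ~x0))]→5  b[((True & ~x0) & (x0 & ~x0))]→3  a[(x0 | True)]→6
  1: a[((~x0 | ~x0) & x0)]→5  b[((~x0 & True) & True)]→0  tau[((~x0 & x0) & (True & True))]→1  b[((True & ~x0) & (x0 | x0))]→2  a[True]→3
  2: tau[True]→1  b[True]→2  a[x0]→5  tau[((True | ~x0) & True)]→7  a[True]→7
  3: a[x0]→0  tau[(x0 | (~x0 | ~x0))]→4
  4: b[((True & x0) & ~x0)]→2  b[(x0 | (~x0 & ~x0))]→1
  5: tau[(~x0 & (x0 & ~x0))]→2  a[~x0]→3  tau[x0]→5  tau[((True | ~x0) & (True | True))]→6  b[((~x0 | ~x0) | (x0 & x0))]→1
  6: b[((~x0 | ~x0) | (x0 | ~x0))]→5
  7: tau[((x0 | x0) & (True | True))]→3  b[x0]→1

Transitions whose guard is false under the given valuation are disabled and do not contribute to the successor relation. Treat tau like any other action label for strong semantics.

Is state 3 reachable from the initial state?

Answer: REACHABLE

Trace:
Guard filter leaves 17 enabled edge(s).
Layer 0: {0}
Layer 1: {5,6}  cumulative {0,5,6}
Layer 2: {1}  cumulative {0,1,5,6}
Layer 3: {3}  cumulative {0,1,3,5,6}
Layer 4: {4}  cumulative {0,1,3,4,5,6}
R = {0,1,3,4,5,6}
Path to 3: a·b·a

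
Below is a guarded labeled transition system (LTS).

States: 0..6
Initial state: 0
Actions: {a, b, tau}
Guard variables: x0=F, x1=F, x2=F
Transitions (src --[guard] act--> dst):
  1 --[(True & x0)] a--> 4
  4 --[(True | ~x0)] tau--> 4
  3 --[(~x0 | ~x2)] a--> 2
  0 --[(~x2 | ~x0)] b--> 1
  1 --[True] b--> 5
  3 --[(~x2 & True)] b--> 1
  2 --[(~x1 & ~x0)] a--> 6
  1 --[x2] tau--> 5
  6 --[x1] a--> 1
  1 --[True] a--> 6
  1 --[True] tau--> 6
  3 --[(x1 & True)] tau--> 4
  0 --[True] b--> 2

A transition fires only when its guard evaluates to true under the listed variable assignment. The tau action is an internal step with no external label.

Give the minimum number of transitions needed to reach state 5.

Answer: 2

Trace:
BFS to 5:
  L0 = {0}
  L1 = {1,2}
  L2 = {5,6}
first hit 5 at d=2 via b·b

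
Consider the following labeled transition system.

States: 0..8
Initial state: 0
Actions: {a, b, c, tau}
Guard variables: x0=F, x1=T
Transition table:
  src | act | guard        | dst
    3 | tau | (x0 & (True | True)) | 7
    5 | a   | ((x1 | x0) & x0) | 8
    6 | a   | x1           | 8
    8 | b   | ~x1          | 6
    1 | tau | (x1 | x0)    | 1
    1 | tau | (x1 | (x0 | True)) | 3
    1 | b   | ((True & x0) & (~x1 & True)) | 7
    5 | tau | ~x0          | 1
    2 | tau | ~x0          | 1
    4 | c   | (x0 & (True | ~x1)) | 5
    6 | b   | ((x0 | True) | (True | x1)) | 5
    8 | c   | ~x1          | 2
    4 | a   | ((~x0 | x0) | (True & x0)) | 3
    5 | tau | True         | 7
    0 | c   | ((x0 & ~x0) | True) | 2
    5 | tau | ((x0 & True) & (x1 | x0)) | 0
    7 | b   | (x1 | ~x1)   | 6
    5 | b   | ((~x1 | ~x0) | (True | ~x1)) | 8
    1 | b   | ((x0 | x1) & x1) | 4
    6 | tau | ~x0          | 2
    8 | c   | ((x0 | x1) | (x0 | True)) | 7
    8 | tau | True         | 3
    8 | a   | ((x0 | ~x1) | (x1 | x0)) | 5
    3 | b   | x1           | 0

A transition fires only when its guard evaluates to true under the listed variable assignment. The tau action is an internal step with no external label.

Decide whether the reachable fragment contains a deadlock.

Answer: DEADLOCK-FREE

Working:
R = {0,1,2,3,4}
  0: c→2  [1 out]
  1: b→4  tau→1  tau→3  [3 out]
  2: tau→1  [1 out]
  3: b→0  [1 out]
  4: a→3  [1 out]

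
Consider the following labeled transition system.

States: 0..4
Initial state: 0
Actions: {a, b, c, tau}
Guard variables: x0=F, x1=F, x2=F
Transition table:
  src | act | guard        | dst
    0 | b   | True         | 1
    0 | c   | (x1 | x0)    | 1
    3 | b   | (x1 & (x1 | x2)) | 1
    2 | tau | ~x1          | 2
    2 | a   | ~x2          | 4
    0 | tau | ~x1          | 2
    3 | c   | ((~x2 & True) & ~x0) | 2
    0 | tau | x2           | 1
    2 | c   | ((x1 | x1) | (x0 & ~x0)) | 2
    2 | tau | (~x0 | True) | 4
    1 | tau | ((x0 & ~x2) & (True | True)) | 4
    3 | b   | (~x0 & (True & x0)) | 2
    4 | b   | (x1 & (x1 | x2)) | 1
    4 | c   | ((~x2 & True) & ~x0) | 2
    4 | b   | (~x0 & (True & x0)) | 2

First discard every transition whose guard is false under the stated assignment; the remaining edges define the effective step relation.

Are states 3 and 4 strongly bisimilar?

Answer: BISIMILAR

Analysis:
Bisimulation quotient by refinement:
  P[0] = {{0,1,2,3,4}}
  P[1] = {{0},{1},{2},{3,4}}
stable after 2 split(s): 4 block(s)
[3]={3,4}  [4]={3,4}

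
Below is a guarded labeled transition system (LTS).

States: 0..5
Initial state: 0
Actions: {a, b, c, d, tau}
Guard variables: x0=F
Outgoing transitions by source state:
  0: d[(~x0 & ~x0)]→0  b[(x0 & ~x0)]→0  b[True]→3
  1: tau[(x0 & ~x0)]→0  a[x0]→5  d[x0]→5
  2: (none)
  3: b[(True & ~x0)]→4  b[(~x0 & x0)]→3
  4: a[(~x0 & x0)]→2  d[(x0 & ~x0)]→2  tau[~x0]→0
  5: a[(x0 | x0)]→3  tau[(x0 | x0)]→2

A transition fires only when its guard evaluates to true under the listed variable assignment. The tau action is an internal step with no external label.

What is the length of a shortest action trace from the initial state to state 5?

BFS to 5:
  Layer 0: {0}
  Layer 1: {3}
  Layer 2: {4}
5 never appears.

Answer: UNREACHABLE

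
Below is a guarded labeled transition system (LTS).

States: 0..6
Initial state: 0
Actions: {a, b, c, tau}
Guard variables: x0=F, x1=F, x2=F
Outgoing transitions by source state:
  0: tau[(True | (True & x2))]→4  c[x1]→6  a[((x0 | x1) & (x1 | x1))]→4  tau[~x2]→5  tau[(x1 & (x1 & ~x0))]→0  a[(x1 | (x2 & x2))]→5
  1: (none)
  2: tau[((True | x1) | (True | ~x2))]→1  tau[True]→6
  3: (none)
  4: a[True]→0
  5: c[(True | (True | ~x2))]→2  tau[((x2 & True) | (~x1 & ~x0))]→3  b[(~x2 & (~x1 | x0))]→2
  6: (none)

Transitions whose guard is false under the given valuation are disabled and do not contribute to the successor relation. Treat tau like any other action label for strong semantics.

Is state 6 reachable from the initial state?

After dropping false guards: 8 live edges.
depth 0: {0}
depth 1: {4,5}  cumulative {0,4,5}
depth 2: {2,3}  cumulative {0,2,3,4,5}
depth 3: {1,6}  cumulative {0,1,2,3,4,5,6}
Reachable = {0,1,2,3,4,5,6}
witness 6: tau·c·tau

Answer: REACHABLE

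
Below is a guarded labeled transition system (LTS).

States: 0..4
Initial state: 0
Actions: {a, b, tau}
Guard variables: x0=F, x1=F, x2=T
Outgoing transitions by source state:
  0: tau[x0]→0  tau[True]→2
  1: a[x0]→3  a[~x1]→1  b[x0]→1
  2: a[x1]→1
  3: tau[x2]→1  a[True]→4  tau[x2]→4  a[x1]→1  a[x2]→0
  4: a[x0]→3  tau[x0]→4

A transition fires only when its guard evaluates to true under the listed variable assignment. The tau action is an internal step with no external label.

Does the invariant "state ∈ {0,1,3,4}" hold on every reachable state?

Answer: INVARIANT VIOLATED at state 2

Analysis:
Allowed set {0,1,3,4}
Reach set: {0,2}
  0: ✓
  2: outside
counterexample path to 2: tau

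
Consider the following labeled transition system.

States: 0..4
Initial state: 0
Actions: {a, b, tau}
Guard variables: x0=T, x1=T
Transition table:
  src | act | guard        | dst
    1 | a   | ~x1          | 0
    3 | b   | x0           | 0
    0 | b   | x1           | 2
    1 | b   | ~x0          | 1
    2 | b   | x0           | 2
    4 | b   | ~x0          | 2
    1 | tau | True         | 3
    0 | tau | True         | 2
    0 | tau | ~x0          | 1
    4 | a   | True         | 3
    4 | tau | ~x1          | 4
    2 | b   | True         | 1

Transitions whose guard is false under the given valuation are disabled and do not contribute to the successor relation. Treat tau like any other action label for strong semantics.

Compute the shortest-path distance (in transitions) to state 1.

Answer: 2

Analysis:
Breadth-first toward 1:
  depth 0: {0}
  depth 1: {2}
  depth 2: {1}
depth(1)=2, e.g. b·b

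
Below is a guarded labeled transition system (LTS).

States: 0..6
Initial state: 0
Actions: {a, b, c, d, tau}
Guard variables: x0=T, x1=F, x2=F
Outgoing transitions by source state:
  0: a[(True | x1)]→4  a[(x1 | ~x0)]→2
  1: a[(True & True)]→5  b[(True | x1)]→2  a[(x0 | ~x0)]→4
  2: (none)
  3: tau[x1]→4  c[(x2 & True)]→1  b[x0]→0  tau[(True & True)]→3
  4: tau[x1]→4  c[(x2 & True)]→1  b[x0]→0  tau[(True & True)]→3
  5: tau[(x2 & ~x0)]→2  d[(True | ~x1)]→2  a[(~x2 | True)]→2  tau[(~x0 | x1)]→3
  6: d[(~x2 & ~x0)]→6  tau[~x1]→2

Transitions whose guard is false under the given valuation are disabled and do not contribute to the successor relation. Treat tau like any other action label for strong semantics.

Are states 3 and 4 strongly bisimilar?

Bisimulation quotient by refinement:
  round 0: {{0,1,2,3,4,5,6}}
  round 1: {{0},{1},{2},{3,4},{5},{6}}
6 equivalence class(es) (converged in 2)
[3]={3,4}  [4]={3,4}

Answer: BISIMILAR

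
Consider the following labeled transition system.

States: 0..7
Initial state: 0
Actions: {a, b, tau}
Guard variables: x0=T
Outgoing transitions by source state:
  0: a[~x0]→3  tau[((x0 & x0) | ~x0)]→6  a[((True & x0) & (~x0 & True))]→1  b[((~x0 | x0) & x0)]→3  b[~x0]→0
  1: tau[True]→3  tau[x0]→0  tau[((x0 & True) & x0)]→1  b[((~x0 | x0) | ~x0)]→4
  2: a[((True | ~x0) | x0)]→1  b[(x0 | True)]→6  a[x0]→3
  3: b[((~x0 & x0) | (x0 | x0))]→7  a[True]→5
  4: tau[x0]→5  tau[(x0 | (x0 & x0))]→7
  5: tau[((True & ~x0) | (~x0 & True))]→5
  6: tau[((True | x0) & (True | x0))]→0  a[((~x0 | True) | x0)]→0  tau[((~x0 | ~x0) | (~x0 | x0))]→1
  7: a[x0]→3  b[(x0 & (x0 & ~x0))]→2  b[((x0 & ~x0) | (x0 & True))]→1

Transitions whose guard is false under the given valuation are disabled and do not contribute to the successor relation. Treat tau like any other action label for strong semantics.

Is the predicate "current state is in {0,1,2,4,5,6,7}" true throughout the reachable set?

Safe = {0,1,2,4,5,6,7}
Reachable = {0,1,3,4,5,6,7}
  0: ok
  1: ok
  3: ✗ unsafe
  4: ok
  5: ok
  6: ok
  7: ok
witness against invariant: b → 3

Answer: INVARIANT VIOLATED at state 3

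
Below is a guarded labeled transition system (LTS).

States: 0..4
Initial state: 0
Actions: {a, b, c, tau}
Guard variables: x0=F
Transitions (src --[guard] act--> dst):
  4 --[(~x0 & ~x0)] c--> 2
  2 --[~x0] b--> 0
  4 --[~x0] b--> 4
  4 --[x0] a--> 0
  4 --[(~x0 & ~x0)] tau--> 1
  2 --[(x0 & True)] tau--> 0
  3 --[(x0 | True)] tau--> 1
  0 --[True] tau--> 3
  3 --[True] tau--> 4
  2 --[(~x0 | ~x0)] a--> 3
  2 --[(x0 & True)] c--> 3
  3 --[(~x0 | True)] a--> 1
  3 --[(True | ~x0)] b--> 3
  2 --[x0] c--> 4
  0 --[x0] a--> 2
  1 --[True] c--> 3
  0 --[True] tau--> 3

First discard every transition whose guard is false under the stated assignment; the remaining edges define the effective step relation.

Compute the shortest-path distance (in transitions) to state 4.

Breadth-first toward 4:
  depth 0: {0}
  depth 1: {3}
  depth 2: {1,4}
first hit 4 at d=2 via tau·tau

Answer: 2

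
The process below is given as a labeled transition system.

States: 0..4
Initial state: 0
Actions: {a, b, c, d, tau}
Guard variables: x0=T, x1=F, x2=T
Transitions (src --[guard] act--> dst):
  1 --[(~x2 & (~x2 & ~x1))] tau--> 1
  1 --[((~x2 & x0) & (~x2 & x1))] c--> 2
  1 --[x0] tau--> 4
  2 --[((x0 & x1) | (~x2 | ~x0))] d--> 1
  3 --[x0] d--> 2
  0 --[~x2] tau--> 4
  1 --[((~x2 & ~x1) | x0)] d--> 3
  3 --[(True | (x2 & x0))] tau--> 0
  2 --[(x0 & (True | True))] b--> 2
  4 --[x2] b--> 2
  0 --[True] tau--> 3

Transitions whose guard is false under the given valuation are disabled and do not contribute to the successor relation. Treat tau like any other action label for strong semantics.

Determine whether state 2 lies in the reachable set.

Answer: REACHABLE

Trace:
Guard filter leaves 7 enabled edge(s).
depth 0: {0}
depth 1: {3}  now seen {0,3}
depth 2: {2}  now seen {0,2,3}
R = {0,2,3}
Path to 2: tau·d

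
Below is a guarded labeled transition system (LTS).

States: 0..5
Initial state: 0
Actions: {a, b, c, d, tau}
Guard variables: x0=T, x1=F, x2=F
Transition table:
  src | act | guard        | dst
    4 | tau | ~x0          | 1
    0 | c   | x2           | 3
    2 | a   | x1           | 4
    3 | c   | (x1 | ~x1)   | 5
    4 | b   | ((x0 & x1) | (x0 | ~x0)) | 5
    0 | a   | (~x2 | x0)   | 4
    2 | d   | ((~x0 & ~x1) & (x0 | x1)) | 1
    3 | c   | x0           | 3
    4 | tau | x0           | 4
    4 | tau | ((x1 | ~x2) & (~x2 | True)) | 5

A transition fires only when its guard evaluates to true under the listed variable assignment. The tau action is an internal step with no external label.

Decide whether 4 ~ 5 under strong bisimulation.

Answer: NOT BISIMILAR

Working:
Compute ~ classes (split until stable):
  P[0] = {{0,1,2,3,4,5}}
  P[1] = {{0},{1,2,5},{3},{4}}
Fixed point at round 2; 4 class(es).
[4]={4}  [5]={1,2,5}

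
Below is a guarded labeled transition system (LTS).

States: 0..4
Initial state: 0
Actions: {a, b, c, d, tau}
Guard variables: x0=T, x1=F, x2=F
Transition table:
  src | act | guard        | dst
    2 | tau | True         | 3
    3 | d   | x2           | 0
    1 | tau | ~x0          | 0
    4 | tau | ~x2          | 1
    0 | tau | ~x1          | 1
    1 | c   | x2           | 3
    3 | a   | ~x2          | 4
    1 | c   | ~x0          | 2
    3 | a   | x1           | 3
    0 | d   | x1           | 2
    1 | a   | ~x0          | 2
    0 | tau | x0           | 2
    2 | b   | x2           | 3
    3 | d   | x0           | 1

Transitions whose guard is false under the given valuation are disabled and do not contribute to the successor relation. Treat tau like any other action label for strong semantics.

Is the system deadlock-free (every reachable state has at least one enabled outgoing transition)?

Answer: DEADLOCK at state 1

Working:
Reach set: {0,1,2,3,4}
  0: tau→1  tau→2  [deg 2]
  1: ∅  [no exit]
  2: tau→3  [deg 1]
  3: a→4  d→1  [deg 2]
  4: tau→1  [deg 1]
Path to 1: tau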